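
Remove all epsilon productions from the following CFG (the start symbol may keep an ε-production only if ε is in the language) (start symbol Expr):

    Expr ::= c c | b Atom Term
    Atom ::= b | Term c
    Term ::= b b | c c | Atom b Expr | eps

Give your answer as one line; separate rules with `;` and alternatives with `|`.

Expr ::= c c | b Atom Term | b Atom; Atom ::= b | Term c | c; Term ::= b b | c c | Atom b Expr

Nullable nonterminals: {Term}.
ε ∉ L(G), so no ε-production is kept.
Expand every rule over subsets of its nullable positions: Expr → b Atom Term gives b Atom Term | b Atom. Atom → Term c gives Term c | c.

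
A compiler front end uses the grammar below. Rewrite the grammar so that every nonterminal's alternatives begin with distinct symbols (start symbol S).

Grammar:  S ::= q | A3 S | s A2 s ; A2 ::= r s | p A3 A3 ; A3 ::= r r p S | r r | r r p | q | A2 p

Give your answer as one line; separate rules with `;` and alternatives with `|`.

A3 has alternatives sharing prefix 'r r': factor to A3 → r r A3' with A3' → p S | ε | p.
A3' has alternatives sharing prefix 'p': factor to A3' → p A3'' with A3'' → S | ε.

S ::= q | A3 S | s A2 s; A2 ::= r s | p A3 A3; A3 ::= q | A2 p | r r A3'; A3' ::= epsilon | p A3''; A3'' ::= S | epsilon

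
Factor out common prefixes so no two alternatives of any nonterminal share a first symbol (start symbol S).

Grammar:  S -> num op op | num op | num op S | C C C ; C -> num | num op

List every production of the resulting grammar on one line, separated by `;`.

S -> C C C | num op S'; C -> num C'; S' -> op | ε | S; C' -> ε | op

S has alternatives sharing prefix 'num op': factor to S → num op S' with S' → op | ε | S.
C has alternatives sharing prefix 'num': factor to C → num C' with C' → ε | op.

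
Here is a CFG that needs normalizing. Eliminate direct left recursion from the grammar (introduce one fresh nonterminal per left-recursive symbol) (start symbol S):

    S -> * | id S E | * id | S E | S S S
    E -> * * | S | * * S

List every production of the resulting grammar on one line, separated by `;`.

S is directly left-recursive.
For S: α = {E, S S}, β = {*, id S E, * id}. Rewrite as S → β S' and S' → α S' | ε.

S -> * S' | id S E S' | * id S'; E -> * * | S | * * S; S' -> E S' | S S S' | ε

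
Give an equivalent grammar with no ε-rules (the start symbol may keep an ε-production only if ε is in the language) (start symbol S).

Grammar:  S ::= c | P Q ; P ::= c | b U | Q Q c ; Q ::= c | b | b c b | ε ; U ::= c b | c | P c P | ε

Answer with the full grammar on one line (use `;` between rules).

S ::= c | P Q | P; P ::= c | b U | b | Q Q c | Q c; Q ::= c | b | b c b; U ::= c b | c | P c P

Nullable set = {Q, U}.
ε ∉ L(G), so no ε-production is kept.
Expand every rule over subsets of its nullable positions: S → P Q gives P Q | P. P → b U gives b U | b. P → Q Q c gives Q Q c | Q c.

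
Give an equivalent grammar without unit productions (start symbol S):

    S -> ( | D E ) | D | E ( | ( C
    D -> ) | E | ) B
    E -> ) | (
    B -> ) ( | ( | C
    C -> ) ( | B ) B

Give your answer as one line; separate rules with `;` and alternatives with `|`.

Unit pairs: B ⇒* {C}; D ⇒* {E}; S ⇒* {D, E}.
For each unit pair (A, B), copy every non-unit production of B to A, then drop all unit productions.

S -> ) | ( | ) B | D E ) | E ( | ( C; D -> ) | ( | ) B; E -> ) | (; B -> ) ( | ( | B ) B; C -> ) ( | B ) B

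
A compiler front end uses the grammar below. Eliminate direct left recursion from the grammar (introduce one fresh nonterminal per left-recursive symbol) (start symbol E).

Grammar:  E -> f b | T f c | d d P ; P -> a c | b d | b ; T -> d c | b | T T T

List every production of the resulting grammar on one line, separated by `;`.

E -> f b | T f c | d d P; P -> a c | b d | b; T -> d c T' | b T'; T' -> T T T' | ε

Left recursion appears on T.
For T: α = {T T}, β = {d c, b}. Rewrite as T → β T' and T' → α T' | ε.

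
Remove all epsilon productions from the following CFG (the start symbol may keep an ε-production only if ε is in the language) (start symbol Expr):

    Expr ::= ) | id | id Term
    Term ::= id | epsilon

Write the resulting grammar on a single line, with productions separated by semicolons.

The nullable symbols are {Term}.
ε ∉ L(G), so no ε-production is kept.

Expr ::= ) | id | id Term; Term ::= id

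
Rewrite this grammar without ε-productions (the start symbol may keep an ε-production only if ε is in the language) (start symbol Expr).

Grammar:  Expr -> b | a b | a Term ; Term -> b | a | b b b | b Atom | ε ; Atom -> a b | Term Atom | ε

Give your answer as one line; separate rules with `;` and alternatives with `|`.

Expr -> b | a b | a Term | a; Term -> b | a | b b b | b Atom; Atom -> a b | Term Atom | Term

Nullable nonterminals: {Atom, Term}.
ε ∉ L(G), so no ε-production is kept.
For each production, add variants omitting each subset of nullable occurrences: Expr → a Term gives a Term | a. Atom → Term Atom gives Term Atom | Term.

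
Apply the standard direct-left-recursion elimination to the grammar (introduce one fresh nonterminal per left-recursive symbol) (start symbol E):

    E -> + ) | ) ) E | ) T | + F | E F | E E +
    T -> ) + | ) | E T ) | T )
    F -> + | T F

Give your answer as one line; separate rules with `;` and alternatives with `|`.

E, T are directly left-recursive.
For E: α = {F, E +}, β = {+ ), ) ) E, ) T, + F}. Rewrite as E → β E' and E' → α E' | ε.
For T: α = {)}, β = {) +, ), E T )}. Rewrite as T → β T' and T' → α T' | ε.

E -> + ) E' | ) ) E E' | ) T E' | + F E'; T -> ) + T' | ) T' | E T ) T'; F -> + | T F; E' -> F E' | E + E' | eps; T' -> ) T' | eps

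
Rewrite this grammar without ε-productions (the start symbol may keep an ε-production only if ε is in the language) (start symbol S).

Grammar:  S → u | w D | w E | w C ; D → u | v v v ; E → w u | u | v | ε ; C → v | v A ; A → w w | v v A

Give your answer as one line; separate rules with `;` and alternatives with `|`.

Nullable nonterminals: {E}.
ε ∉ L(G), so no ε-production is kept.
Expand every rule over subsets of its nullable positions: S → w E gives w E | w.

S → u | w D | w E | w | w C; D → u | v v v; E → w u | u | v; C → v | v A; A → w w | v v A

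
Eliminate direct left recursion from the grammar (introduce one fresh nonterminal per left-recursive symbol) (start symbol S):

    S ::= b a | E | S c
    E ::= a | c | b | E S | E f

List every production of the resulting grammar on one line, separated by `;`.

S ::= b a S' | E S'; E ::= a E' | c E' | b E'; S' ::= c S' | ε; E' ::= S E' | f E' | ε

Left recursion appears on S, E.
For S: α = {c}, β = {b a, E}. Rewrite as S → β S' and S' → α S' | ε.
For E: α = {S, f}, β = {a, c, b}. Rewrite as E → β E' and E' → α E' | ε.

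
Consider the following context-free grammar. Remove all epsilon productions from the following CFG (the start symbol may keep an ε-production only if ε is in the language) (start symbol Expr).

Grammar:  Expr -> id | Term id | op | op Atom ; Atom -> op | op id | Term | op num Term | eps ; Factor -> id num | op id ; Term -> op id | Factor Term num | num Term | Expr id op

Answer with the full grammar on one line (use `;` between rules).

Nullable nonterminals: {Atom}.
ε ∉ L(G), so no ε-production is kept.

Expr -> id | Term id | op | op Atom; Atom -> op | op id | Term | op num Term; Factor -> id num | op id; Term -> op id | Factor Term num | num Term | Expr id op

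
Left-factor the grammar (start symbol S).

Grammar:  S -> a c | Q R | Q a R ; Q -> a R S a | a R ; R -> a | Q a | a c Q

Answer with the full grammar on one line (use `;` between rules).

S has alternatives sharing prefix 'Q': factor to S → Q S' with S' → R | a R.
Q has alternatives sharing prefix 'a R': factor to Q → a R Q' with Q' → S a | ε.
R has alternatives sharing prefix 'a': factor to R → a R' with R' → ε | c Q.

S -> a c | Q S'; Q -> a R Q'; R -> Q a | a R'; S' -> R | a R; Q' -> S a | ε; R' -> ε | c Q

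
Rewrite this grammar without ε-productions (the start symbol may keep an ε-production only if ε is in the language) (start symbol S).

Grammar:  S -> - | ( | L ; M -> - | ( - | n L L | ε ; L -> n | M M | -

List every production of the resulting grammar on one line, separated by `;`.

S -> - | ( | L | ε; M -> - | ( - | n L L | n L | n; L -> n | M M | M | -

The nullable symbols are {L, M, S}.
ε ∈ L(G) since S is nullable, so keep S → ε.
For each production, add variants omitting each subset of nullable occurrences: M → n L L gives n L L | n L | n. L → M M gives M M | M.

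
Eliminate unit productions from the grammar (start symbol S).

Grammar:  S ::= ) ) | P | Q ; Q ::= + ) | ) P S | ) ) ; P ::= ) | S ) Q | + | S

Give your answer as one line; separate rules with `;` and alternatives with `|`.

Unit pairs: P ⇒* {Q, S}; S ⇒* {P, Q}.
For every A with A ⇒* B via unit rules, add B's non-unit alternatives to A; then delete every rule of the form X → Y.

S ::= ) ) | ) | S ) Q | + | + ) | ) P S; Q ::= + ) | ) P S | ) ); P ::= ) ) | ) | S ) Q | + | + ) | ) P S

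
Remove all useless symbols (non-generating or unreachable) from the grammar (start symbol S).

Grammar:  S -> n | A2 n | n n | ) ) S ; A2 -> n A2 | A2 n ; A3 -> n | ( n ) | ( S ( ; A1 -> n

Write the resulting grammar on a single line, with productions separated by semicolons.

S -> n | n n | ) ) S

Generating nonterminals: {A1, A3, S}.
Reachable from S after that: {S}.
Removed useless symbols: {A1, A2, A3} and every production mentioning them.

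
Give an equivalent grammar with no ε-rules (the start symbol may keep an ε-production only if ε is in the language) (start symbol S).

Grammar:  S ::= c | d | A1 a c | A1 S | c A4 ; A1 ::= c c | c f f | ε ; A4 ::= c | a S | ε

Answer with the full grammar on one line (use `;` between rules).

The nullable symbols are {A1, A4}.
ε ∉ L(G), so no ε-production is kept.
Add the nullable-subset variants: S → A1 a c gives A1 a c | a c.

S ::= c | d | A1 a c | a c | A1 S | c A4; A1 ::= c c | c f f; A4 ::= c | a S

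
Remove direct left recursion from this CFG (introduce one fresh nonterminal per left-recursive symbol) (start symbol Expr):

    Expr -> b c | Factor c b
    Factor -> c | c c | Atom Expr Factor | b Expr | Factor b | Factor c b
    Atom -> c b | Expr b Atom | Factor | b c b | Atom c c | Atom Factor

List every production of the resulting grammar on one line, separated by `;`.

Expr -> b c | Factor c b; Factor -> c Factor1 | c c Factor1 | Atom Expr Factor Factor1 | b Expr Factor1; Atom -> c b Atom1 | Expr b Atom Atom1 | Factor Atom1 | b c b Atom1; Factor1 -> b Factor1 | c b Factor1 | ε; Atom1 -> c c Atom1 | Factor Atom1 | ε

Left recursion appears on Factor, Atom.
For Factor: α = {b, c b}, β = {c, c c, Atom Expr Factor, b Expr}. Rewrite as Factor → β Factor1 and Factor1 → α Factor1 | ε.
For Atom: α = {c c, Factor}, β = {c b, Expr b Atom, Factor, b c b}. Rewrite as Atom → β Atom1 and Atom1 → α Atom1 | ε.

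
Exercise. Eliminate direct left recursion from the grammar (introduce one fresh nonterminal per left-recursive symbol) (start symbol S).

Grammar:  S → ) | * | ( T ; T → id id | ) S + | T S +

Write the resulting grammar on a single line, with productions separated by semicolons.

S → ) | * | ( T; T → id id T' | ) S + T'; T' → S + T' | ε

Directly left-recursive nonterminal: T.
For T: α = {S +}, β = {id id, ) S +}. Rewrite as T → β T' and T' → α T' | ε.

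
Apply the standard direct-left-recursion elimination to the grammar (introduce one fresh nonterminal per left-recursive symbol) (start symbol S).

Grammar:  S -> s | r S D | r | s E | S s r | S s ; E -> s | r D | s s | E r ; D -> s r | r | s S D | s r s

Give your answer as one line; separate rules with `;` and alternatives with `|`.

Directly left-recursive nonterminals: S, E.
For S: α = {s r, s}, β = {s, r S D, r, s E}. Rewrite as S → β S' and S' → α S' | ε.
For E: α = {r}, β = {s, r D, s s}. Rewrite as E → β E' and E' → α E' | ε.

S -> s S' | r S D S' | r S' | s E S'; E -> s E' | r D E' | s s E'; D -> s r | r | s S D | s r s; S' -> s r S' | s S' | ε; E' -> r E' | ε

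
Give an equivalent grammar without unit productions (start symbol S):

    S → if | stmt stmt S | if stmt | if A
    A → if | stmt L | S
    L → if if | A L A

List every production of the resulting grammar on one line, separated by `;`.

S → if | stmt stmt S | if stmt | if A; A → if | stmt stmt S | if stmt | if A | stmt L; L → if if | A L A

Unit pairs: A ⇒* {S}.
Replace each nonterminal's rules with the union of the non-unit rules of every nonterminal it unit-derives.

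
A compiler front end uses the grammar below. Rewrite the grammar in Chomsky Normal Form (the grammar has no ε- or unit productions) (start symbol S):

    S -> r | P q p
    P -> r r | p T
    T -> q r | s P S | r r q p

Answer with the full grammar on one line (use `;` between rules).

Introduce a nonterminal for each terminal appearing in a rule of length ≥ 2: X1 → q, X2 → p, X3 → r, X4 → s.
Binarize each right-hand side of length ≥ 3 by chaining fresh nonterminals (Y1, Y2, …): affected rules were S → P X1 X2; T → X4 P S; T → X3 X3 X1 X2.

S -> r | P Y1; P -> X3 X3 | X2 T; T -> X1 X3 | X4 Y2 | X3 Y3; X1 -> q; X2 -> p; X3 -> r; X4 -> s; Y1 -> X1 X2; Y2 -> P S; Y3 -> X3 Y4; Y4 -> X1 X2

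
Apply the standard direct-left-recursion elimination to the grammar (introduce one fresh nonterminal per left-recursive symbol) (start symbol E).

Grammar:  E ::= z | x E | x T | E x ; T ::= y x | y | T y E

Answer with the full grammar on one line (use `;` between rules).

E, T are directly left-recursive.
For E: α = {x}, β = {z, x E, x T}. Rewrite as E → β E' and E' → α E' | ε.
For T: α = {y E}, β = {y x, y}. Rewrite as T → β T' and T' → α T' | ε.

E ::= z E' | x E E' | x T E'; T ::= y x T' | y T'; E' ::= x E' | ε; T' ::= y E T' | ε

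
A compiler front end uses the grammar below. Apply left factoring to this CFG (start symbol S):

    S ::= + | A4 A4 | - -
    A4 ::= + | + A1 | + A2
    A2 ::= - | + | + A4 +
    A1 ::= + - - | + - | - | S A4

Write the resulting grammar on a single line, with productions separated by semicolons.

S ::= + | A4 A4 | - -; A4 ::= + A4'; A2 ::= - | + A2'; A1 ::= - | S A4 | + - A1'; A4' ::= eps | A1 | A2; A2' ::= eps | A4 +; A1' ::= - | eps

A4 has alternatives sharing prefix '+': factor to A4 → + A4' with A4' → ε | A1 | A2.
A2 has alternatives sharing prefix '+': factor to A2 → + A2' with A2' → ε | A4 +.
A1 has alternatives sharing prefix '+ -': factor to A1 → + - A1' with A1' → - | ε.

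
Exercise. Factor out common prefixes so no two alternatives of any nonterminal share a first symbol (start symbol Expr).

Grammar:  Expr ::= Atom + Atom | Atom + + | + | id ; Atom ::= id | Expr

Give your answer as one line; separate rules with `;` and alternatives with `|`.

Expr ::= + | id | Atom + Expr1; Atom ::= id | Expr; Expr1 ::= Atom | +

Expr has alternatives sharing prefix 'Atom +': factor to Expr → Atom + Expr1 with Expr1 → Atom | +.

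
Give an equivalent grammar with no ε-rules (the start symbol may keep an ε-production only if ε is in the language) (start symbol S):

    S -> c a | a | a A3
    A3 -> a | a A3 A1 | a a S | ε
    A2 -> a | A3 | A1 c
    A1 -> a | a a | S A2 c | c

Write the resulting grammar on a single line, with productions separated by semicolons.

Nullable set = {A2, A3}.
ε ∉ L(G), so no ε-production is kept.
Expand every rule over subsets of its nullable positions: A3 → a A3 A1 gives a A3 A1 | a A1. A1 → S A2 c gives S A2 c | S c.

S -> c a | a | a A3; A3 -> a | a A3 A1 | a A1 | a a S; A2 -> a | A3 | A1 c; A1 -> a | a a | S A2 c | S c | c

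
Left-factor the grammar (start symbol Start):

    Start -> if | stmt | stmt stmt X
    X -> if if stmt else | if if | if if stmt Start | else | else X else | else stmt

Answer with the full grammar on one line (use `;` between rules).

Start has alternatives sharing prefix 'stmt': factor to Start → stmt Start1 with Start1 → ε | stmt X.
X has alternatives sharing prefix 'if if': factor to X → if if X1 with X1 → stmt else | ε | stmt Start.
X has alternatives sharing prefix 'else': factor to X → else X2 with X2 → ε | X else | stmt.
X1 has alternatives sharing prefix 'stmt': factor to X1 → stmt X11 with X11 → else | Start.

Start -> if | stmt Start1; X -> if if X1 | else X2; Start1 -> ε | stmt X; X1 -> ε | stmt X11; X2 -> ε | X else | stmt; X11 -> else | Start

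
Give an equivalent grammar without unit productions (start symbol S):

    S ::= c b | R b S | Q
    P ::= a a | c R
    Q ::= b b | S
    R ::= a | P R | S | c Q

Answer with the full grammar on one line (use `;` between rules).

S ::= c b | R b S | b b; P ::= a a | c R; Q ::= c b | R b S | b b; R ::= b b | c b | R b S | a | P R | c Q

Unit pairs: Q ⇒* {S}; R ⇒* {Q, S}; S ⇒* {Q}.
For every A with A ⇒* B via unit rules, add B's non-unit alternatives to A; then delete every rule of the form X → Y.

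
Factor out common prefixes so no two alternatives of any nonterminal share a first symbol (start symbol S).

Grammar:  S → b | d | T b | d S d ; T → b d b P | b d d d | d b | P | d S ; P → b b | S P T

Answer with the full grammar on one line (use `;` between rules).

S has alternatives sharing prefix 'd': factor to S → d S' with S' → ε | S d.
T has alternatives sharing prefix 'b d': factor to T → b d T' with T' → b P | d d.
T has alternatives sharing prefix 'd': factor to T → d T'' with T'' → b | S.

S → b | T b | d S'; T → P | b d T' | d T''; P → b b | S P T; S' → eps | S d; T' → b P | d d; T'' → b | S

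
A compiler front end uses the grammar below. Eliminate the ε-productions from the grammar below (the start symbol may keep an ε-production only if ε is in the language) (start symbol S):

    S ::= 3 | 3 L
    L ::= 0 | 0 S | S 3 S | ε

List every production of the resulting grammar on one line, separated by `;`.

S ::= 3 | 3 L; L ::= 0 | 0 S | S 3 S

Nullable nonterminals: {L}.
ε ∉ L(G), so no ε-production is kept.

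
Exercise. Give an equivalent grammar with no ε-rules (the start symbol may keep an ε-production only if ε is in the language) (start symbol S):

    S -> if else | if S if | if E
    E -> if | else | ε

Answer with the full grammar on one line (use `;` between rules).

S -> if else | if S if | if E | if; E -> if | else

Nullable nonterminals: {E}.
ε ∉ L(G), so no ε-production is kept.
Add the nullable-subset variants: S → if E gives if E | if.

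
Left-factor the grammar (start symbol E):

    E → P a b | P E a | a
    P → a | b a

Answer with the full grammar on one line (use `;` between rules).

E has alternatives sharing prefix 'P': factor to E → P E' with E' → a b | E a.

E → a | P E'; P → a | b a; E' → a b | E a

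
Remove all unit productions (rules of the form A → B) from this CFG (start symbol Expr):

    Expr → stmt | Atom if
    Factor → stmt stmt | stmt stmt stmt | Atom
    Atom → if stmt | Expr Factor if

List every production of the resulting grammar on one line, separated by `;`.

Expr → stmt | Atom if; Factor → if stmt | Expr Factor if | stmt stmt | stmt stmt stmt; Atom → if stmt | Expr Factor if

Unit pairs: Factor ⇒* {Atom}.
For each unit pair (A, B), copy every non-unit production of B to A, then drop all unit productions.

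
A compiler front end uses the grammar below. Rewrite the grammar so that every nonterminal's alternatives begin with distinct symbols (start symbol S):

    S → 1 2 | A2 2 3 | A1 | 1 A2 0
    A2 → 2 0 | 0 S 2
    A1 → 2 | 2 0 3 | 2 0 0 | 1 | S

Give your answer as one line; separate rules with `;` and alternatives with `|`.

S → A2 2 3 | A1 | 1 S'; A2 → 2 0 | 0 S 2; A1 → 1 | S | 2 A1'; S' → 2 | A2 0; A1' → epsilon | 0 A1''; A1'' → 3 | 0

S has alternatives sharing prefix '1': factor to S → 1 S' with S' → 2 | A2 0.
A1 has alternatives sharing prefix '2': factor to A1 → 2 A1' with A1' → ε | 0 3 | 0 0.
A1' has alternatives sharing prefix '0': factor to A1' → 0 A1'' with A1'' → 3 | 0.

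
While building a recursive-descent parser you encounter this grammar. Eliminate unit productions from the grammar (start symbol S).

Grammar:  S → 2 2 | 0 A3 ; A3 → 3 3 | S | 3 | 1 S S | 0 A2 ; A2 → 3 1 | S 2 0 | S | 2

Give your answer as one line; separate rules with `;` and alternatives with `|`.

Unit pairs: A2 ⇒* {S}; A3 ⇒* {S}.
For every A with A ⇒* B via unit rules, add B's non-unit alternatives to A; then delete every rule of the form X → Y.

S → 2 2 | 0 A3; A3 → 2 2 | 0 A3 | 3 3 | 3 | 1 S S | 0 A2; A2 → 3 1 | S 2 0 | 2 | 2 2 | 0 A3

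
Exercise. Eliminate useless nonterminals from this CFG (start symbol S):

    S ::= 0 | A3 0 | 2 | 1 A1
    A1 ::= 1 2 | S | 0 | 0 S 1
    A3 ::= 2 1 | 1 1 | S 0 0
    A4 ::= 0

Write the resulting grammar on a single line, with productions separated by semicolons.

Generating nonterminals: {A1, A3, A4, S}.
Reachable from S after that: {A1, A3, S}.
Removed useless symbols: {A4} and every production mentioning them.

S ::= 0 | A3 0 | 2 | 1 A1; A1 ::= 1 2 | S | 0 | 0 S 1; A3 ::= 2 1 | 1 1 | S 0 0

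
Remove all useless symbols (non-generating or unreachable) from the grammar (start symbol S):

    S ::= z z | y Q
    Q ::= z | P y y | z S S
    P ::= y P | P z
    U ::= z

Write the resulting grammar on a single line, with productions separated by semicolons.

S ::= z z | y Q; Q ::= z | z S S

Generating nonterminals: {Q, S, U}.
Reachable from S after that: {Q, S}.
Removed useless symbols: {P, U} and every production mentioning them.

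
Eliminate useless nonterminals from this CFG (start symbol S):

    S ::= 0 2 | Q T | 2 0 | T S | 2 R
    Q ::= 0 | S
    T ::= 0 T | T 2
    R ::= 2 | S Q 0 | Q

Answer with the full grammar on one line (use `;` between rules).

S ::= 0 2 | 2 0 | 2 R; Q ::= 0 | S; R ::= 2 | S Q 0 | Q

Generating nonterminals: {Q, R, S}.
Reachable from S after that: {Q, R, S}.
Removed useless symbols: {T} and every production mentioning them.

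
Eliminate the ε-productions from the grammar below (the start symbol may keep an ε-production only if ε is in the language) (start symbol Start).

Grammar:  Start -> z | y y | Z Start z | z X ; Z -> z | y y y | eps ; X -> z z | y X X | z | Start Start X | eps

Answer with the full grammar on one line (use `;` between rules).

Start -> z | y y | Z Start z | Start z | z X; Z -> z | y y y; X -> z z | y X X | y X | y | z | Start Start X | Start Start

The nullable symbols are {X, Z}.
ε ∉ L(G), so no ε-production is kept.
Expand every rule over subsets of its nullable positions: Start → Z Start z gives Z Start z | Start z. X → y X X gives y X X | y X | y. X → Start Start X gives Start Start X | Start Start.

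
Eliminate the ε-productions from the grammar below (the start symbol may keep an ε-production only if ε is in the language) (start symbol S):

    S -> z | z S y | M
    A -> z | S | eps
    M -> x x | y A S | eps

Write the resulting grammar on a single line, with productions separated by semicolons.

Nullable set = {A, M, S}.
ε ∈ L(G) since S is nullable, so keep S → ε.
Expand every rule over subsets of its nullable positions: S → z S y gives z S y | z y. M → y A S gives y A S | y A | y S | y.

S -> z | z S y | z y | M | ε; A -> z | S; M -> x x | y A S | y A | y S | y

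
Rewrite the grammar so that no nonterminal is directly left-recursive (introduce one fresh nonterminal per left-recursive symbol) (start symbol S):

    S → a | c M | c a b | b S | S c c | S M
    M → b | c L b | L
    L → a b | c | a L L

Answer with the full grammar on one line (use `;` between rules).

S is directly left-recursive.
For S: α = {c c, M}, β = {a, c M, c a b, b S}. Rewrite as S → β S' and S' → α S' | ε.

S → a S' | c M S' | c a b S' | b S S'; M → b | c L b | L; L → a b | c | a L L; S' → c c S' | M S' | eps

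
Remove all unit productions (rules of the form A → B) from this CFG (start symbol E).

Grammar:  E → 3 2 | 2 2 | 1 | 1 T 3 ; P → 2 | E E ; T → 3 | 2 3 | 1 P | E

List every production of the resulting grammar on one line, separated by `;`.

Unit pairs: T ⇒* {E}.
Replace each nonterminal's rules with the union of the non-unit rules of every nonterminal it unit-derives.

E → 3 2 | 2 2 | 1 | 1 T 3; P → 2 | E E; T → 3 2 | 2 2 | 1 | 1 T 3 | 3 | 2 3 | 1 P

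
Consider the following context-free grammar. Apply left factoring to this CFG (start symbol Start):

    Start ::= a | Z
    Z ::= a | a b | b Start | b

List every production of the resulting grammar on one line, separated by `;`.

Start ::= a | Z; Z ::= a Z1 | b Z2; Z1 ::= epsilon | b; Z2 ::= Start | epsilon

Z has alternatives sharing prefix 'a': factor to Z → a Z1 with Z1 → ε | b.
Z has alternatives sharing prefix 'b': factor to Z → b Z2 with Z2 → Start | ε.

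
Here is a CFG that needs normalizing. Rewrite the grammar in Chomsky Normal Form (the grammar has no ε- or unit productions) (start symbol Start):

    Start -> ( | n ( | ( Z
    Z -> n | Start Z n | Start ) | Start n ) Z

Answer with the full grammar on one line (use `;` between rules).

Introduce a nonterminal for each terminal appearing in a rule of length ≥ 2: X1 → n, X2 → (, X3 → ).
Binarize each right-hand side of length ≥ 3 by chaining fresh nonterminals (Y1, Y2, …): affected rules were Z → Start Z X1; Z → Start X1 X3 Z.

Start -> ( | X1 X2 | X2 Z; Z -> n | Start Y1 | Start X3 | Start Y2; X1 -> n; X2 -> (; X3 -> ); Y1 -> Z X1; Y2 -> X1 Y3; Y3 -> X3 Z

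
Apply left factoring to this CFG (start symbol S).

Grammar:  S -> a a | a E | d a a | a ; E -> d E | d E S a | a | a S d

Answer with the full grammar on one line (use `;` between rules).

S has alternatives sharing prefix 'a': factor to S → a S' with S' → a | E | ε.
E has alternatives sharing prefix 'd E': factor to E → d E E' with E' → ε | S a.
E has alternatives sharing prefix 'a': factor to E → a E'' with E'' → ε | S d.

S -> d a a | a S'; E -> d E E' | a E''; S' -> a | E | epsilon; E' -> epsilon | S a; E'' -> epsilon | S d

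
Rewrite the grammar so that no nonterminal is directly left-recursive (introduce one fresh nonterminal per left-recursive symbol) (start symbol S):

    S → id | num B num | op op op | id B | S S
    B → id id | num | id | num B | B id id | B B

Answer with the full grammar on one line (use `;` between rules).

Directly left-recursive nonterminals: S, B.
For S: α = {S}, β = {id, num B num, op op op, id B}. Rewrite as S → β S' and S' → α S' | ε.
For B: α = {id id, B}, β = {id id, num, id, num B}. Rewrite as B → β B' and B' → α B' | ε.

S → id S' | num B num S' | op op op S' | id B S'; B → id id B' | num B' | id B' | num B B'; S' → S S' | epsilon; B' → id id B' | B B' | epsilon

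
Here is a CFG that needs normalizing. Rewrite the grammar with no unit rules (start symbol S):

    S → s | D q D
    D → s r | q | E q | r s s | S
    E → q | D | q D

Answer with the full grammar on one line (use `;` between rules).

S → s | D q D; D → s | D q D | s r | q | E q | r s s; E → s | D q D | q | q D | s r | E q | r s s

Unit pairs: D ⇒* {S}; E ⇒* {D, S}.
For every A with A ⇒* B via unit rules, add B's non-unit alternatives to A; then delete every rule of the form X → Y.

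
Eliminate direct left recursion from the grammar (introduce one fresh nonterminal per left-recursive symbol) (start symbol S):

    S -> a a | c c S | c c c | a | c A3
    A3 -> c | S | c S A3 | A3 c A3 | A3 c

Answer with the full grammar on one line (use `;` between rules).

S -> a a | c c S | c c c | a | c A3; A3 -> c A3' | S A3' | c S A3 A3'; A3' -> c A3 A3' | c A3' | ε

A3 is directly left-recursive.
For A3: α = {c A3, c}, β = {c, S, c S A3}. Rewrite as A3 → β A3' and A3' → α A3' | ε.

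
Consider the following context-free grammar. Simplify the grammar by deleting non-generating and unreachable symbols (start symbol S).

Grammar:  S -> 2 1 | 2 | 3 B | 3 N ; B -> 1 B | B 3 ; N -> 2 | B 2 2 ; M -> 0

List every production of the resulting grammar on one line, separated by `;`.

Generating nonterminals: {M, N, S}.
Reachable from S after that: {N, S}.
Removed useless symbols: {B, M} and every production mentioning them.

S -> 2 1 | 2 | 3 N; N -> 2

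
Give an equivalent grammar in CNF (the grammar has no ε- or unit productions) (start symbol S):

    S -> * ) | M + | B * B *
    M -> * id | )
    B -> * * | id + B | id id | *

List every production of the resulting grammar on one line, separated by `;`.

Introduce a nonterminal for each terminal appearing in a rule of length ≥ 2: X1 → *, X2 → ), X3 → +, X4 → id.
Binarize each right-hand side of length ≥ 3 by chaining fresh nonterminals (Y1, Y2, …): affected rules were S → B X1 B X1; B → X4 X3 B.

S -> X1 X2 | M X3 | B Y1; M -> X1 X4 | ); B -> X1 X1 | X4 Y3 | X4 X4 | *; X1 -> *; X2 -> ); X3 -> +; X4 -> id; Y1 -> X1 Y2; Y2 -> B X1; Y3 -> X3 B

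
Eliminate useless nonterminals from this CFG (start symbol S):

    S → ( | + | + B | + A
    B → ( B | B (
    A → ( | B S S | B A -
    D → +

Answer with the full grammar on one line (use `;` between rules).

Generating nonterminals: {A, D, S}.
Reachable from S after that: {A, S}.
Removed useless symbols: {B, D} and every production mentioning them.

S → ( | + | + A; A → (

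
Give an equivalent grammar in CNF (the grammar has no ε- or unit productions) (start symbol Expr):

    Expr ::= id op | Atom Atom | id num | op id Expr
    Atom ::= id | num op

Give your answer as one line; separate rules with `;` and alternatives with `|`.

Expr ::= X1 X2 | Atom Atom | X1 X3 | X2 Y1; Atom ::= id | X3 X2; X1 ::= id; X2 ::= op; X3 ::= num; Y1 ::= X1 Expr

Introduce a nonterminal for each terminal appearing in a rule of length ≥ 2: X1 → id, X2 → op, X3 → num.
Binarize each right-hand side of length ≥ 3 by chaining fresh nonterminals (Y1, Y2, …): affected rules were Expr → X2 X1 Expr.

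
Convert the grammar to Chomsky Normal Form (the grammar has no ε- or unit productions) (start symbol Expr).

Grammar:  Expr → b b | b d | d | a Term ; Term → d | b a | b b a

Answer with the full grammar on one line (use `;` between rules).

Introduce a nonterminal for each terminal appearing in a rule of length ≥ 2: X1 → b, X2 → d, X3 → a.
Binarize each right-hand side of length ≥ 3 by chaining fresh nonterminals (Y1, Y2, …): affected rules were Term → X1 X1 X3.

Expr → X1 X1 | X1 X2 | d | X3 Term; Term → d | X1 X3 | X1 Y1; X1 → b; X2 → d; X3 → a; Y1 → X1 X3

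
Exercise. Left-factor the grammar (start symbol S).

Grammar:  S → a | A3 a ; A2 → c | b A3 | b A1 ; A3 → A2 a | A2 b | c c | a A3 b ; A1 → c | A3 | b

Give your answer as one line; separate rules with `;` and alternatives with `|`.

S → a | A3 a; A2 → c | b A2'; A3 → c c | a A3 b | A2 A3'; A1 → c | A3 | b; A2' → A3 | A1; A3' → a | b

A2 has alternatives sharing prefix 'b': factor to A2 → b A2' with A2' → A3 | A1.
A3 has alternatives sharing prefix 'A2': factor to A3 → A2 A3' with A3' → a | b.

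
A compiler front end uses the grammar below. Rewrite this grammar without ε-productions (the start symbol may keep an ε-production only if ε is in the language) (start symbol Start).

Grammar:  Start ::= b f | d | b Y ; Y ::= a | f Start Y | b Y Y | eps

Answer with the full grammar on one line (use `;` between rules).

Nullable nonterminals: {Y}.
ε ∉ L(G), so no ε-production is kept.
Expand every rule over subsets of its nullable positions: Start → b Y gives b Y | b. Y → f Start Y gives f Start Y | f Start. Y → b Y Y gives b Y Y | b Y | b.

Start ::= b f | d | b Y | b; Y ::= a | f Start Y | f Start | b Y Y | b Y | b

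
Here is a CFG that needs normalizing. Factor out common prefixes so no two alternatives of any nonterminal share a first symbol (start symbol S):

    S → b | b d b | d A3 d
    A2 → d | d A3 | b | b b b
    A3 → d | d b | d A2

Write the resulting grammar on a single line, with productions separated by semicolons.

S has alternatives sharing prefix 'b': factor to S → b S' with S' → ε | d b.
A2 has alternatives sharing prefix 'd': factor to A2 → d A2' with A2' → ε | A3.
A2 has alternatives sharing prefix 'b': factor to A2 → b A2'' with A2'' → ε | b b.
A3 has alternatives sharing prefix 'd': factor to A3 → d A3' with A3' → ε | b | A2.

S → d A3 d | b S'; A2 → d A2' | b A2''; A3 → d A3'; S' → eps | d b; A2' → eps | A3; A2'' → eps | b b; A3' → eps | b | A2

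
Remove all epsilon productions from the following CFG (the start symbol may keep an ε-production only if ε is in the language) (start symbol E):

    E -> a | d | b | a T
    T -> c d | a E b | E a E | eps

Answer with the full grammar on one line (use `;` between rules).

E -> a | d | b | a T; T -> c d | a E b | E a E

The nullable symbols are {T}.
ε ∉ L(G), so no ε-production is kept.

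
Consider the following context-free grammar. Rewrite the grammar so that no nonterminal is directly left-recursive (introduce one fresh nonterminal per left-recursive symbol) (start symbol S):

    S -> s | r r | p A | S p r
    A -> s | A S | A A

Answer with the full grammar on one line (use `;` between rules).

S, A are directly left-recursive.
For S: α = {p r}, β = {s, r r, p A}. Rewrite as S → β S' and S' → α S' | ε.
For A: α = {S, A}, β = {s}. Rewrite as A → β A' and A' → α A' | ε.

S -> s S' | r r S' | p A S'; A -> s A'; S' -> p r S' | ε; A' -> S A' | A A' | ε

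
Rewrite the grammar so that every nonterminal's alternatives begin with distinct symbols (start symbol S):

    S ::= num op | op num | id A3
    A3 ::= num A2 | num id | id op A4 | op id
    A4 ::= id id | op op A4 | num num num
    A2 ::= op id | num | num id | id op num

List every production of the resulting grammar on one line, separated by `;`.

S ::= num op | op num | id A3; A3 ::= id op A4 | op id | num A3'; A4 ::= id id | op op A4 | num num num; A2 ::= op id | id op num | num A2'; A3' ::= A2 | id; A2' ::= eps | id

A3 has alternatives sharing prefix 'num': factor to A3 → num A3' with A3' → A2 | id.
A2 has alternatives sharing prefix 'num': factor to A2 → num A2' with A2' → ε | id.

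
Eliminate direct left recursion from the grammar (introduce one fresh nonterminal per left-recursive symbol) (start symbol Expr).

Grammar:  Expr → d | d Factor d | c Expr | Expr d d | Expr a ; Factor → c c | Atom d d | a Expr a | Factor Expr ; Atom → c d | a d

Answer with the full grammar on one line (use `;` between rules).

Directly left-recursive nonterminals: Expr, Factor.
For Expr: α = {d d, a}, β = {d, d Factor d, c Expr}. Rewrite as Expr → β Expr1 and Expr1 → α Expr1 | ε.
For Factor: α = {Expr}, β = {c c, Atom d d, a Expr a}. Rewrite as Factor → β Factor1 and Factor1 → α Factor1 | ε.

Expr → d Expr1 | d Factor d Expr1 | c Expr Expr1; Factor → c c Factor1 | Atom d d Factor1 | a Expr a Factor1; Atom → c d | a d; Expr1 → d d Expr1 | a Expr1 | ε; Factor1 → Expr Factor1 | ε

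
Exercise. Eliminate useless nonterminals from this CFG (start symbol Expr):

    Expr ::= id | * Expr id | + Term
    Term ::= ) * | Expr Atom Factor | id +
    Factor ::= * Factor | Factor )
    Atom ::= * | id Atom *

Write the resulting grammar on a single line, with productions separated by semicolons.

Generating nonterminals: {Atom, Expr, Term}.
Reachable from Expr after that: {Expr, Term}.
Removed useless symbols: {Atom, Factor} and every production mentioning them.

Expr ::= id | * Expr id | + Term; Term ::= ) * | id +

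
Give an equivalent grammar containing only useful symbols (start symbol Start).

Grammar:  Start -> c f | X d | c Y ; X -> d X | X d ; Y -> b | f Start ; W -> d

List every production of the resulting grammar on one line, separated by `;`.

Generating nonterminals: {Start, W, Y}.
Reachable from Start after that: {Start, Y}.
Removed useless symbols: {W, X} and every production mentioning them.

Start -> c f | c Y; Y -> b | f Start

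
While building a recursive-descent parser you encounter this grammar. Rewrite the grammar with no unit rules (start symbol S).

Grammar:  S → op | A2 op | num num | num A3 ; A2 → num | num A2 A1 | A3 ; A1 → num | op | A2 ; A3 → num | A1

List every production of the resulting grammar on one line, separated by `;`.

S → op | A2 op | num num | num A3; A2 → num | num A2 A1 | op; A1 → num | num A2 A1 | op; A3 → num | num A2 A1 | op

Unit pairs: A1 ⇒* {A2, A3}; A2 ⇒* {A1, A3}; A3 ⇒* {A1, A2}.
For each unit pair (A, B), copy every non-unit production of B to A, then drop all unit productions.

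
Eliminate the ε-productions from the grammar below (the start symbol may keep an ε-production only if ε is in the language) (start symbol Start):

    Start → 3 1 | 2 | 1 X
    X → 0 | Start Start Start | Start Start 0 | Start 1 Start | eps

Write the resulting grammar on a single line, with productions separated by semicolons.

Nullable nonterminals: {X}.
ε ∉ L(G), so no ε-production is kept.
For each production, add variants omitting each subset of nullable occurrences: Start → 1 X gives 1 X | 1.

Start → 3 1 | 2 | 1 X | 1; X → 0 | Start Start Start | Start Start 0 | Start 1 Start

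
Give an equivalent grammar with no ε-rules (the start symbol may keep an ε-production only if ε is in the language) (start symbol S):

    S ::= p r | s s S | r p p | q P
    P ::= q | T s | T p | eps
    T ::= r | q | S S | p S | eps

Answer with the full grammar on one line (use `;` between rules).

S ::= p r | s s S | r p p | q P | q; P ::= q | T s | s | T p | p; T ::= r | q | S S | p S

The nullable symbols are {P, T}.
ε ∉ L(G), so no ε-production is kept.
Add the nullable-subset variants: S → q P gives q P | q. P → T s gives T s | s. P → T p gives T p | p.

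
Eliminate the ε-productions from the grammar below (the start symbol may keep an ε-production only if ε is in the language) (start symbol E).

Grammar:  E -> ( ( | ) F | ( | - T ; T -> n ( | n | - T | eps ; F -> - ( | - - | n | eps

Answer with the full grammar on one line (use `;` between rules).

The nullable symbols are {F, T}.
ε ∉ L(G), so no ε-production is kept.
Add the nullable-subset variants: E → ) F gives ) F | ). E → - T gives - T | -. T → - T gives - T | -.

E -> ( ( | ) F | ) | ( | - T | -; T -> n ( | n | - T | -; F -> - ( | - - | n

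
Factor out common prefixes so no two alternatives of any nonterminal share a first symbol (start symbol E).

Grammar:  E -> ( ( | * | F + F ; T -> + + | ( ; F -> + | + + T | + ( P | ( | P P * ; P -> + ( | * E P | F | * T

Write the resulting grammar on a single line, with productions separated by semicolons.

F has alternatives sharing prefix '+': factor to F → + F' with F' → ε | + T | ( P.
P has alternatives sharing prefix '*': factor to P → * P' with P' → E P | T.

E -> ( ( | * | F + F; T -> + + | (; F -> ( | P P * | + F'; P -> + ( | F | * P'; F' -> ε | + T | ( P; P' -> E P | T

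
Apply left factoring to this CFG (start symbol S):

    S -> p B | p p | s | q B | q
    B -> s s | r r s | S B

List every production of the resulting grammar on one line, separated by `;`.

S has alternatives sharing prefix 'p': factor to S → p S' with S' → B | p.
S has alternatives sharing prefix 'q': factor to S → q S'' with S'' → B | ε.

S -> s | p S' | q S''; B -> s s | r r s | S B; S' -> B | p; S'' -> B | ε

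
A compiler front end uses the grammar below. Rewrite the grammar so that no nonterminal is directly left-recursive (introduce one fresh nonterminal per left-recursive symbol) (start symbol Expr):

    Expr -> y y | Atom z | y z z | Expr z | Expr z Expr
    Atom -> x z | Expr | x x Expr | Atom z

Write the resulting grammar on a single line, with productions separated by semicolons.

Expr, Atom are directly left-recursive.
For Expr: α = {z, z Expr}, β = {y y, Atom z, y z z}. Rewrite as Expr → β Expr1 and Expr1 → α Expr1 | ε.
For Atom: α = {z}, β = {x z, Expr, x x Expr}. Rewrite as Atom → β Atom1 and Atom1 → α Atom1 | ε.

Expr -> y y Expr1 | Atom z Expr1 | y z z Expr1; Atom -> x z Atom1 | Expr Atom1 | x x Expr Atom1; Expr1 -> z Expr1 | z Expr Expr1 | ε; Atom1 -> z Atom1 | ε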